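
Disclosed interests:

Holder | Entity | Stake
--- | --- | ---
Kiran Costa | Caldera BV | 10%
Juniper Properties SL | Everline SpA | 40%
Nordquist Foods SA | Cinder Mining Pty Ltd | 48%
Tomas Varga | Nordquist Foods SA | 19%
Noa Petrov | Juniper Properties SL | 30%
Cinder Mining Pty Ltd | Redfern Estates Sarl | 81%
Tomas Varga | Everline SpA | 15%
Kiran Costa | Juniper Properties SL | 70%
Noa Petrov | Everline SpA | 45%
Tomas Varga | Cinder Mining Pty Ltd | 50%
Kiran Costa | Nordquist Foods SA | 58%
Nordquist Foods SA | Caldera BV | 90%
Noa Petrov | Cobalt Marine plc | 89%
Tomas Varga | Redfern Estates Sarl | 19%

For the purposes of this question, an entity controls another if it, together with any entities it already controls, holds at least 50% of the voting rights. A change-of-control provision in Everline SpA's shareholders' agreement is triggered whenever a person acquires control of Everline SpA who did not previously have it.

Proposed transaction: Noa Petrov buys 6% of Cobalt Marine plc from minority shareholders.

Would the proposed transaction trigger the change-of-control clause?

No

The purchase changes only Noa's holdings, so Noa is the only person who could newly come to control Everline.
Noa holds 89% of Cobalt, so Noa controls Cobalt.
In Everline, Noa's side holds only 45%, not ≥ 50%.
So before the transaction, Noa does not control Everline.
After the purchase, Noa's direct stake in Cobalt rises to 89% + 6% = 95%.
Noa holds 95% of Cobalt, so Noa controls Cobalt.
After the transaction, Noa's side holds 45% of Everline, not ≥ 50%, so Noa still does not control Everline.
No new person acquires control, so the clause is not triggered.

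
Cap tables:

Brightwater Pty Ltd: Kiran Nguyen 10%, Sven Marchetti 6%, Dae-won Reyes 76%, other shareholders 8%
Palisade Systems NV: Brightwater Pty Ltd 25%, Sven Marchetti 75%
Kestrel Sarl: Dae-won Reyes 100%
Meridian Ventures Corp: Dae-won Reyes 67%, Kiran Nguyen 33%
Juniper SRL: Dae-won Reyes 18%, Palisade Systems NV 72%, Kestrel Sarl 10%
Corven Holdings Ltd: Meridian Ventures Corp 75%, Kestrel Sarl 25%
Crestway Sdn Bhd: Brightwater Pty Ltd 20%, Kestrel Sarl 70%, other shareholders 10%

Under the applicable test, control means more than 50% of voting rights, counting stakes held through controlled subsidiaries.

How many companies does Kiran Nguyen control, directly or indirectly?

0

Kiran's largest direct stake is 33% in Meridian, which does not meet the threshold.
Kiran controls 0 companies.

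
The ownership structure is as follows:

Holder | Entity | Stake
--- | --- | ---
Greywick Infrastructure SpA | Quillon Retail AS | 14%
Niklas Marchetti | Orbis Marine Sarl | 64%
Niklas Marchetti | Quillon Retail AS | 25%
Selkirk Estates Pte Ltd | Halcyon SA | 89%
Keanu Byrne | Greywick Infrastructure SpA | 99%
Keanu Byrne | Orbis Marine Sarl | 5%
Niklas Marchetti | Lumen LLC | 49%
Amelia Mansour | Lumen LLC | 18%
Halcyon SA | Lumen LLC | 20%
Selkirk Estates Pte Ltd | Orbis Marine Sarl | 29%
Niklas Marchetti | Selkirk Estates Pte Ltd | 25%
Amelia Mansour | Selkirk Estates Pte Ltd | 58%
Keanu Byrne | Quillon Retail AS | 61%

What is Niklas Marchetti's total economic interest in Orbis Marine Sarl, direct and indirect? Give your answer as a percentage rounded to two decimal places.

71.25%

Niklas reaches Orbis along 2 paths.
Direct stake: 64% = 64%.
Via Selkirk: 25% × 29% = 7.25%.
Total: 64% + 7.25% = 71.25%.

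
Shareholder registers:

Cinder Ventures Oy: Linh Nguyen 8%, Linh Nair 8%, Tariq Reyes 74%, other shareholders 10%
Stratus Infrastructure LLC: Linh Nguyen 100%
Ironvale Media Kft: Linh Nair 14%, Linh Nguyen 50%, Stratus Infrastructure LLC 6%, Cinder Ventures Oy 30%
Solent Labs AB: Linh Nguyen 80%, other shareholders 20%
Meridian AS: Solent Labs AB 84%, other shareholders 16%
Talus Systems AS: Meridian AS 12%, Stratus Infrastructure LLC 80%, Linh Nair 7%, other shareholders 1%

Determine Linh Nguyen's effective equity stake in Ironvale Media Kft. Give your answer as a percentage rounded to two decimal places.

Linh Nguyen reaches Ironvale along 3 paths.
Direct stake: 50% = 50%.
Via Stratus: 100% × 6% = 6%.
Via Cinder: 8% × 30% = 2.4%.
Total: 50% + 6% + 2.4% = 58.4%.
Rounded: 58.40%.

58.40%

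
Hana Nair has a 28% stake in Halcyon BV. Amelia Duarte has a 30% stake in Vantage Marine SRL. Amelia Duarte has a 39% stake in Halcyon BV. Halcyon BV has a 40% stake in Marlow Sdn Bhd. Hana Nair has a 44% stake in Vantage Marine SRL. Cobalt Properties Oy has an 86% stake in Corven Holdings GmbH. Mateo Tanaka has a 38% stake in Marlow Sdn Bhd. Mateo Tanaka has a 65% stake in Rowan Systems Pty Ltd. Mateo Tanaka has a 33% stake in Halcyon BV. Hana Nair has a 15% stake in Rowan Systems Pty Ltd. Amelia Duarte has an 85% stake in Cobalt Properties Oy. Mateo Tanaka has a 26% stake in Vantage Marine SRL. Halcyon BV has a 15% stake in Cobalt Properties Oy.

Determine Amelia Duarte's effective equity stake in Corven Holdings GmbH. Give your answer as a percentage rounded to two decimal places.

78.13%

Amelia reaches Corven along 2 paths.
Via Cobalt: 85% × 86% = 73.1%.
Via Halcyon → Cobalt: 39% × 15% × 86% = 5.031%.
Total: 73.1% + 5.031% = 78.131%.
Rounded: 78.13%.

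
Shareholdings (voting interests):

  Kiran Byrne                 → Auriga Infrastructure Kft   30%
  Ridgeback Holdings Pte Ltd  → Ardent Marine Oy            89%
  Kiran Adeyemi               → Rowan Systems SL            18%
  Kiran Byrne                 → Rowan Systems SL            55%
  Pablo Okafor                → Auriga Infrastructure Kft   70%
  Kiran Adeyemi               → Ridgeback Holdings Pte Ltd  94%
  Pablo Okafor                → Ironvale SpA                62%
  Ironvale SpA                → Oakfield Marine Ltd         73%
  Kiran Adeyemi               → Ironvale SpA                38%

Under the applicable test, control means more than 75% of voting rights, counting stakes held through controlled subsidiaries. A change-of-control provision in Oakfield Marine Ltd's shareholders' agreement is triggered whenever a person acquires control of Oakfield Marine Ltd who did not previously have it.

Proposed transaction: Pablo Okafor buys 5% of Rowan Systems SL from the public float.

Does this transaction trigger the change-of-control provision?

The purchase changes only Pablo's holdings, so Pablo is the only person who could newly come to control Oakfield.
Pablo's largest direct stake is 70% in Auriga, which does not meet the threshold, so Pablo controls no company.
Neither Pablo nor any entity Pablo controls holds any voting interest in Oakfield.
So before the transaction, Pablo does not control Oakfield.
After the purchase, Pablo holds 5% of Rowan directly.
Pablo's side now holds 5% of Rowan, not > 75%, so Pablo still does not control Rowan.
After the transaction, neither Pablo nor any entity Pablo controls holds a voting interest in Oakfield, so Pablo still does not control it.
No new person acquires control, so the clause is not triggered.

No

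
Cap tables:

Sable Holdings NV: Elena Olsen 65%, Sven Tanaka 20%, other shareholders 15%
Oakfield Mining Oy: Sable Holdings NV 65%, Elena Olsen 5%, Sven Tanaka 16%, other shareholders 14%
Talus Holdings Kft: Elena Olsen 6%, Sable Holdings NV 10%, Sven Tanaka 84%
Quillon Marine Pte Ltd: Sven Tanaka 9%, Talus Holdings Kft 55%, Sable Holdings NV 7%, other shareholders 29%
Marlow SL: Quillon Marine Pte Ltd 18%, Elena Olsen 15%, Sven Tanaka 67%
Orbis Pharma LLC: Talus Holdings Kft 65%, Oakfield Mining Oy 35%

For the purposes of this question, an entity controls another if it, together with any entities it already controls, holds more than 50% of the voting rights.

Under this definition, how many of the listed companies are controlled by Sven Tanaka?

4

Sven holds 84% of Talus, so Sven controls Talus.
Sven and Talus together hold 9% + 55% = 64% of Quillon, so Sven controls Quillon.
Quillon and Sven together hold 18% + 67% = 85% of Marlow, so Sven controls Marlow.
Talus holds 65% of Orbis, so Sven controls Orbis.
No other company's threshold is met.
Sven controls 4 companies.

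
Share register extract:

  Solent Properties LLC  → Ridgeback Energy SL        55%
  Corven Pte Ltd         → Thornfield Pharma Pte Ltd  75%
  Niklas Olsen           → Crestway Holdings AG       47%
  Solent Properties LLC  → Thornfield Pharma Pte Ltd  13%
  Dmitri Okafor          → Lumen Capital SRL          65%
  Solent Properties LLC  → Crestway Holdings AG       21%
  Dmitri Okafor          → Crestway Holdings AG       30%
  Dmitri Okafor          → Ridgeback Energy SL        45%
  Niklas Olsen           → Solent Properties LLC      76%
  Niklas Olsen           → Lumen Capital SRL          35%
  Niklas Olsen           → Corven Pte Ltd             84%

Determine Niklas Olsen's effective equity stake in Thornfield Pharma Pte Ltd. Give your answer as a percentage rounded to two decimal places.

72.88%

Niklas reaches Thornfield along 2 paths.
Via Corven: 84% × 75% = 63%.
Via Solent: 76% × 13% = 9.88%.
Total: 63% + 9.88% = 72.88%.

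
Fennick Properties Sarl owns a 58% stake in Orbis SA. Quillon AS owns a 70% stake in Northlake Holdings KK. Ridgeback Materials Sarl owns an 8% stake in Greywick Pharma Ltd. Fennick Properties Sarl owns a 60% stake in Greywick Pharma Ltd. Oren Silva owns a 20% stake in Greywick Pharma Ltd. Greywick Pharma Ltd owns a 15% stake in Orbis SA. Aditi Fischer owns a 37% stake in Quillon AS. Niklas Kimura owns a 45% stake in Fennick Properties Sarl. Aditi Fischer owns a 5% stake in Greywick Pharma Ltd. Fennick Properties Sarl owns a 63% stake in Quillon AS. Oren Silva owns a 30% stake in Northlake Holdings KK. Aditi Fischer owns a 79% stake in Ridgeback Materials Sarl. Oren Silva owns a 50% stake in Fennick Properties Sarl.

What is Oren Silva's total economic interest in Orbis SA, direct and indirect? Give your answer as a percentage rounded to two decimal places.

Oren reaches Orbis along 3 paths.
Via Fennick: 50% × 58% = 29%.
Via Greywick: 20% × 15% = 3%.
Via Fennick → Greywick: 50% × 60% × 15% = 4.5%.
Total: 29% + 3% + 4.5% = 36.5%.
Rounded: 36.50%.

36.50%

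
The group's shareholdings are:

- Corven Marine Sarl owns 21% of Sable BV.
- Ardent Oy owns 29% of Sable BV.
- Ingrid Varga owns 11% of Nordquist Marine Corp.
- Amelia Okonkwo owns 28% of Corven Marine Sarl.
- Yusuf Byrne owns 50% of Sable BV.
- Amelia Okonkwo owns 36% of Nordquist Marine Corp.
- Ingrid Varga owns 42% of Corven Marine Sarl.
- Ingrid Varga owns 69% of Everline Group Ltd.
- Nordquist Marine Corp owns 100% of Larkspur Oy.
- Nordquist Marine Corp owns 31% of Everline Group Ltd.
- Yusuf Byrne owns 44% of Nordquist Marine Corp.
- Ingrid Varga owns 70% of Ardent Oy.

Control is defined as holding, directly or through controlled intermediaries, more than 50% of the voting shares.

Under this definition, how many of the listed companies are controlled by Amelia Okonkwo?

0

Amelia's largest direct stake is 36% in Nordquist, which does not meet the threshold.
Amelia controls 0 companies.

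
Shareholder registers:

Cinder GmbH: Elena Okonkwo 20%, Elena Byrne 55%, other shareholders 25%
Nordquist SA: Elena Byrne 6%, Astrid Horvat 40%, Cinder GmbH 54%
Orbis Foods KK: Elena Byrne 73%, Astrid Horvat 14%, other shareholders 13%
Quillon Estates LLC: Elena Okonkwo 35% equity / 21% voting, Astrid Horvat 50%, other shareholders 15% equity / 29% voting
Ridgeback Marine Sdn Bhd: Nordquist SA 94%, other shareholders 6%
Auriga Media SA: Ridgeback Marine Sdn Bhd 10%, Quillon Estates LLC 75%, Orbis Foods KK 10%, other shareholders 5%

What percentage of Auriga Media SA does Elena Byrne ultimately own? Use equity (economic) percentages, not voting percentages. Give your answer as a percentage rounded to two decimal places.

10.66%

Elena Byrne reaches Auriga along 3 paths.
Via Nordquist → Ridgeback: 6% × 94% × 10% = 0.564%.
Via Cinder → Nordquist → Ridgeback: 55% × 54% × 94% × 10% = 2.7918%.
Via Orbis: 73% × 10% = 7.3%.
Total: 0.564% + 2.7918% + 7.3% = 10.6558%.
Rounded: 10.66%.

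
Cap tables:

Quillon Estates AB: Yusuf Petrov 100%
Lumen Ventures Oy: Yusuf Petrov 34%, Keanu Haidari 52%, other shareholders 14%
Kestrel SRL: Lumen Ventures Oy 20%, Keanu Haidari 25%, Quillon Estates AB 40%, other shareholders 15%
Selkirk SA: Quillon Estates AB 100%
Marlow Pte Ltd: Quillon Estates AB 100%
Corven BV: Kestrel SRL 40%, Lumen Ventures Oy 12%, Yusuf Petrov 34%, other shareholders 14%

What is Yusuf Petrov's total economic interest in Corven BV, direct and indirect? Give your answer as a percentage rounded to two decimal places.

56.80%

Yusuf reaches Corven along 4 paths.
Via Lumen → Kestrel: 34% × 20% × 40% = 2.72%.
Via Quillon → Kestrel: 100% × 40% × 40% = 16%.
Via Lumen: 34% × 12% = 4.08%.
Direct stake: 34% = 34%.
Total: 2.72% + 16% + 4.08% + 34% = 56.8%.
Rounded: 56.80%.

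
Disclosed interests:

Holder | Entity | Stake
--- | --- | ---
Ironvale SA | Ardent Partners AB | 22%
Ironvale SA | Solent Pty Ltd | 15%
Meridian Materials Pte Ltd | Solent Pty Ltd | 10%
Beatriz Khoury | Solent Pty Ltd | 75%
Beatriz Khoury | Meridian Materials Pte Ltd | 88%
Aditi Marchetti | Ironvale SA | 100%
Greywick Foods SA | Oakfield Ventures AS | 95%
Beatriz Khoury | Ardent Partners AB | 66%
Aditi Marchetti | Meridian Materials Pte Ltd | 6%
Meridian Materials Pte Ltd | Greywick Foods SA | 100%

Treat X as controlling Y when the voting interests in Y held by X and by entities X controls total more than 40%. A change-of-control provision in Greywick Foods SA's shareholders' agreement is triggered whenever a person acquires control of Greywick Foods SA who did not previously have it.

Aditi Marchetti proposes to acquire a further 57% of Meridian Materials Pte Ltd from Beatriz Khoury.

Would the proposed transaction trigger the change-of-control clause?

The purchase adds only to Aditi's holdings (Beatriz's stake shrinks), so Aditi is the only person who could newly come to control Greywick.
Aditi holds 100% of Ironvale, so Aditi controls Ironvale.
Neither Aditi nor any entity Aditi controls holds any voting interest in Greywick.
So before the transaction, Aditi does not control Greywick.
After the purchase, Aditi's direct stake in Meridian rises to 6% + 57% = 63%, and Beatriz's stake falls to 31%.
Aditi holds 63% of Meridian, so Aditi controls Meridian.
Meridian holds 100% of Greywick, so Aditi controls Greywick.
Aditi did not control Greywick before and does after, so the clause is triggered.

Yes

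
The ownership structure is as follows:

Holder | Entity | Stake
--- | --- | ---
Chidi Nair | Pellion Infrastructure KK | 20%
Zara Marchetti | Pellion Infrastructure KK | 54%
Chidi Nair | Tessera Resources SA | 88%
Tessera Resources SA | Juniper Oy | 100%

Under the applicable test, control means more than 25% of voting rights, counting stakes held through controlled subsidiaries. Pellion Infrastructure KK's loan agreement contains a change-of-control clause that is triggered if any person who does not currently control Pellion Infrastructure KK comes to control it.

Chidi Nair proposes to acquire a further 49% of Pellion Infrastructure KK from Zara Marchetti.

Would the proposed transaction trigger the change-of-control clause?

The purchase adds only to Chidi's holdings (Zara's stake shrinks), so Chidi is the only person who could newly come to control Pellion.
Chidi holds 88% of Tessera, so Chidi controls Tessera.
Tessera holds 100% of Juniper, so Chidi controls Juniper.
In Pellion, Chidi's side holds only 20%, not > 25%.
So before the transaction, Chidi does not control Pellion.
After the purchase, Chidi's direct stake in Pellion rises to 20% + 49% = 69%, and Zara's stake falls to 5%.
Chidi holds 69% of Pellion, so Chidi controls Pellion.
Chidi did not control Pellion before and does after, so the clause is triggered.

Yes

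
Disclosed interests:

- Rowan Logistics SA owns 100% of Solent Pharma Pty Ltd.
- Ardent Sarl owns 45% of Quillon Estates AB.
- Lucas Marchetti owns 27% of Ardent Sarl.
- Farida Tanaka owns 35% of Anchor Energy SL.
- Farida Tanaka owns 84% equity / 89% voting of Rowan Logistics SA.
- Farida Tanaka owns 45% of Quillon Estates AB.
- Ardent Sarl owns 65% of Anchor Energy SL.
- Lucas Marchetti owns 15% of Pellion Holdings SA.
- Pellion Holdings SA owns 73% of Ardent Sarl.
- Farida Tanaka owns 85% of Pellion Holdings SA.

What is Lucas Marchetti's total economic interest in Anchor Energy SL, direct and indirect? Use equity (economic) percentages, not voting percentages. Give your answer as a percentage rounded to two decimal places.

Lucas reaches Anchor along 2 paths.
Via Ardent: 27% × 65% = 17.55%.
Via Pellion → Ardent: 15% × 73% × 65% = 7.1175%.
Total: 17.55% + 7.1175% = 24.6675%.
Rounded: 24.67%.

24.67%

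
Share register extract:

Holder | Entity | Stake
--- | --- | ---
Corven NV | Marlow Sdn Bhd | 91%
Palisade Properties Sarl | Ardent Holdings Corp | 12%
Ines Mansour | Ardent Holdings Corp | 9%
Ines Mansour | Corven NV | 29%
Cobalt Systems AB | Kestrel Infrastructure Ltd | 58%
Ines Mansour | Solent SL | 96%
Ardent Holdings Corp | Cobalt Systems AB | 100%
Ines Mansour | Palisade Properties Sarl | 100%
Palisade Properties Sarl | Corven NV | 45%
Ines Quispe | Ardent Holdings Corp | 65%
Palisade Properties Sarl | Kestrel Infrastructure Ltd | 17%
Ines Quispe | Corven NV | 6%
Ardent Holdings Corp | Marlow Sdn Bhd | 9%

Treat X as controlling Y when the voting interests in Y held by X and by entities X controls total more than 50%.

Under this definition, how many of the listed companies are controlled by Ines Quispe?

Ines Quispe holds 65% of Ardent, so Ines Quispe controls Ardent.
Ardent holds 100% of Cobalt, so Ines Quispe controls Cobalt.
Cobalt holds 58% of Kestrel, so Ines Quispe controls Kestrel.
No other company's threshold is met.
Ines Quispe controls 3 companies.

3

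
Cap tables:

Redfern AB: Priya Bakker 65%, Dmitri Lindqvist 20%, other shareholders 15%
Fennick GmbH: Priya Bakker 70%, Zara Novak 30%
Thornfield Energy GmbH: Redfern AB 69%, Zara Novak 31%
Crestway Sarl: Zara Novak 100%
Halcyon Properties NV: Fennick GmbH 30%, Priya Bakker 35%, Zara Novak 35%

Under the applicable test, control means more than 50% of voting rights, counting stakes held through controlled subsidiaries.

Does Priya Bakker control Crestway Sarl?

Priya holds 65% of Redfern, so Priya controls Redfern.
Priya holds 70% of Fennick, so Priya controls Fennick.
Redfern holds 69% of Thornfield, so Priya controls Thornfield.
Fennick and Priya together hold 30% + 35% = 65% of Halcyon, so Priya controls Halcyon.
Neither Priya nor any entity Priya controls holds any voting interest in Crestway.
So Priya does not control Crestway.

No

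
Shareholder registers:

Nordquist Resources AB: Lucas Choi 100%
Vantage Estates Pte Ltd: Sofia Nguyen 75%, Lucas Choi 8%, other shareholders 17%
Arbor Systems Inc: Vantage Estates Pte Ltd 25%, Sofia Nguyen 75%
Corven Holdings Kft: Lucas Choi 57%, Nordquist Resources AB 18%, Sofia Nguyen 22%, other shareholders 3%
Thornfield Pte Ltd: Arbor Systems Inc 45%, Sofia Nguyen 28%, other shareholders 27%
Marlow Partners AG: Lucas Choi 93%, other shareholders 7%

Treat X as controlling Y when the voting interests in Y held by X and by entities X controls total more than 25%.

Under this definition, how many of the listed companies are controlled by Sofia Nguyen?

3

Sofia holds 75% of Vantage, so Sofia controls Vantage.
Vantage and Sofia together hold 25% + 75% = 100% of Arbor, so Sofia controls Arbor.
Arbor and Sofia together hold 45% + 28% = 73% of Thornfield, so Sofia controls Thornfield.
No other company's threshold is met.
Sofia controls 3 companies.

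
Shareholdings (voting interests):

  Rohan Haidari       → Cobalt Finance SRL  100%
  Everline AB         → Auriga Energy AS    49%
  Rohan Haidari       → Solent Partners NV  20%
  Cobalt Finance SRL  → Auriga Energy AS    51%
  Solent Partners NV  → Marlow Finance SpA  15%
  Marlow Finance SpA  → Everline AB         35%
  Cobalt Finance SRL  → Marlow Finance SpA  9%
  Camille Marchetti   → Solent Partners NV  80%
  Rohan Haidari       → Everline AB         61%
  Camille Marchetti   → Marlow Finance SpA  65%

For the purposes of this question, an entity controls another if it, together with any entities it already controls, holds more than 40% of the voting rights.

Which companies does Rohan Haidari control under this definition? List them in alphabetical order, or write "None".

Rohan holds 100% of Cobalt, so Rohan controls Cobalt.
Rohan holds 61% of Everline, so Rohan controls Everline.
Cobalt and Everline together hold 51% + 49% = 100% of Auriga, so Rohan controls Auriga.
No other company's threshold is met.

Auriga Energy AS, Cobalt Finance SRL, Everline AB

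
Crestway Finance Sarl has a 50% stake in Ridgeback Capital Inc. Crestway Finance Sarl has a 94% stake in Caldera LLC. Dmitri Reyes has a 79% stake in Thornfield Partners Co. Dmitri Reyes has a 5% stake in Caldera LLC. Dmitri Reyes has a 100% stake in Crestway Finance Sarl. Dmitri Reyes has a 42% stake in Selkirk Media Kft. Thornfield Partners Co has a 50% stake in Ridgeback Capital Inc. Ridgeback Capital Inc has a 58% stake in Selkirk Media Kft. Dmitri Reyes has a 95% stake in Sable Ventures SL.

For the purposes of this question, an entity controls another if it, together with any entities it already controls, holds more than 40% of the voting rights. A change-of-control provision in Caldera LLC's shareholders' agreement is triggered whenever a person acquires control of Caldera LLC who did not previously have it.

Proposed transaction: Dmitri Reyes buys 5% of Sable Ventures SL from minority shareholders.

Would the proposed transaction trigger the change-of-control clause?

No

The purchase changes only Dmitri's holdings, so Dmitri is the only person who could newly come to control Caldera.
Dmitri holds 100% of Crestway, so Dmitri controls Crestway.
Crestway and Dmitri together hold 94% + 5% = 99% of Caldera, so Dmitri controls Caldera.
So Dmitri already controls Caldera before the transaction.
After the purchase, Dmitri's direct stake in Sable rises to 95% + 5% = 100%.
Dmitri controlled Caldera already, so this is not a new person acquiring control; every other person's position is unchanged or reduced.
No new person acquires control, so the clause is not triggered.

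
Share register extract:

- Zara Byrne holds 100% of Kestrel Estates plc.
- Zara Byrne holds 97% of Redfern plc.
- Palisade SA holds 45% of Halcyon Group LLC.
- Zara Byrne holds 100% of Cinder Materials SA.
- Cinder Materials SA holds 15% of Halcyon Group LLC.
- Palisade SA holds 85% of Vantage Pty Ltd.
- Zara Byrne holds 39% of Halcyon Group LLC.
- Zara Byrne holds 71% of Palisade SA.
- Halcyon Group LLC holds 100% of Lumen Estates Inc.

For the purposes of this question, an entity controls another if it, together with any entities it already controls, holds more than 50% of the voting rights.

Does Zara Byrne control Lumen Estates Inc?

Yes

Zara holds 71% of Palisade, so Zara controls Palisade.
Zara holds 100% of Cinder, so Zara controls Cinder.
Palisade and Cinder and Zara together hold 45% + 15% + 39% = 99% of Halcyon, so Zara controls Halcyon.
Halcyon holds 100% of Lumen, so Zara controls Lumen.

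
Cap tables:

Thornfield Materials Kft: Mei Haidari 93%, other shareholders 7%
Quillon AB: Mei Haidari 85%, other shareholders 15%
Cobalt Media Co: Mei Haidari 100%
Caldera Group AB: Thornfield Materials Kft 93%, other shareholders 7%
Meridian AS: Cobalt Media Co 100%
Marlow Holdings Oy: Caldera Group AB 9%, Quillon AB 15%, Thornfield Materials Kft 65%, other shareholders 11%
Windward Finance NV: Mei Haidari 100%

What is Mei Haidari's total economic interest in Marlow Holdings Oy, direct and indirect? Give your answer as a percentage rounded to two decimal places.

80.98%

Mei reaches Marlow along 3 paths.
Via Thornfield → Caldera: 93% × 93% × 9% = 7.7841%.
Via Quillon: 85% × 15% = 12.75%.
Via Thornfield: 93% × 65% = 60.45%.
Total: 7.7841% + 12.75% + 60.45% = 80.9841%.
Rounded: 80.98%.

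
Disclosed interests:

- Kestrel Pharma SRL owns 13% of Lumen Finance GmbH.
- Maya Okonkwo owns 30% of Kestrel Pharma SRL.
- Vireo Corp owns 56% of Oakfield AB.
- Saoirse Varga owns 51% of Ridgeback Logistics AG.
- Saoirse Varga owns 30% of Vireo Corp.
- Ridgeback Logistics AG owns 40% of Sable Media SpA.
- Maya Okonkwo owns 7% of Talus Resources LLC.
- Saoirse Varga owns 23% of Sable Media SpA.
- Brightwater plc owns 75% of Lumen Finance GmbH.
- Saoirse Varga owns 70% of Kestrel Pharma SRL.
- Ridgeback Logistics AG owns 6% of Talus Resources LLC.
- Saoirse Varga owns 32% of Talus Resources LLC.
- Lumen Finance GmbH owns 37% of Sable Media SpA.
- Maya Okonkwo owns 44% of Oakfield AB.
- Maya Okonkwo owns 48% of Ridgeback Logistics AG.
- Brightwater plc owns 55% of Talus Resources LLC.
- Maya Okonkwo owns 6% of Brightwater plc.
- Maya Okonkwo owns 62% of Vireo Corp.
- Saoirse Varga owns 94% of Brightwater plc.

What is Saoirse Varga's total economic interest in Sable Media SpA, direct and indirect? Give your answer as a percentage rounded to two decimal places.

Saoirse reaches Sable along 4 paths.
Via Ridgeback: 51% × 40% = 20.4%.
Direct stake: 23% = 23%.
Via Kestrel → Lumen: 70% × 13% × 37% = 3.367%.
Via Brightwater → Lumen: 94% × 75% × 37% = 26.085%.
Total: 20.4% + 23% + 3.367% + 26.085% = 72.852%.
Rounded: 72.85%.

72.85%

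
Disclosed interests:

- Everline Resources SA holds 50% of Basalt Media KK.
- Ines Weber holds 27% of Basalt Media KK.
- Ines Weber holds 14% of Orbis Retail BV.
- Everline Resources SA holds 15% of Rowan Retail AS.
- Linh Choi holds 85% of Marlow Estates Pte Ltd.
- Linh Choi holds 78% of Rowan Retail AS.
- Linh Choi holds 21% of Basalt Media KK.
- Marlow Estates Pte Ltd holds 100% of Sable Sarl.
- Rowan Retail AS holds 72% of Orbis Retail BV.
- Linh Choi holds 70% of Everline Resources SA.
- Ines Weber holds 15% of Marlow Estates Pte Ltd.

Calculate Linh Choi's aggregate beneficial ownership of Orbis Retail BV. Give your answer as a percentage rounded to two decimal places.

Linh reaches Orbis along 2 paths.
Via Everline → Rowan: 70% × 15% × 72% = 7.56%.
Via Rowan: 78% × 72% = 56.16%.
Total: 7.56% + 56.16% = 63.72%.

63.72%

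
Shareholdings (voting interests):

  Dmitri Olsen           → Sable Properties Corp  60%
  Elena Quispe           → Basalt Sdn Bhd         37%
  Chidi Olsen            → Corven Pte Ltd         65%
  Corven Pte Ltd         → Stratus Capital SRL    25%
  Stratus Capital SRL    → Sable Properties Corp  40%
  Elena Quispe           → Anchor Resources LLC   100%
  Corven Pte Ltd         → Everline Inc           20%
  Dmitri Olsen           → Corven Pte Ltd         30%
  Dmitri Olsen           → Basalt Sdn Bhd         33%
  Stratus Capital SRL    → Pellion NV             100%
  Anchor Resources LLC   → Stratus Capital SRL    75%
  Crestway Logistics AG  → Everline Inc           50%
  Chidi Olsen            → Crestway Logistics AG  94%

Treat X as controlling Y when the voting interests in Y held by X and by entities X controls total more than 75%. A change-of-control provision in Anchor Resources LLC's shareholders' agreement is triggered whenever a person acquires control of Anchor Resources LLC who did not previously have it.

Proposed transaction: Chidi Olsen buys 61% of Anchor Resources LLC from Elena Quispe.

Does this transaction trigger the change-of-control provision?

No

The purchase adds only to Chidi's holdings (Elena's stake shrinks), so Chidi is the only person who could newly come to control Anchor.
Chidi holds 94% of Crestway, so Chidi controls Crestway.
Neither Chidi nor any entity Chidi controls holds any voting interest in Anchor.
So before the transaction, Chidi does not control Anchor.
After the purchase, Chidi holds 61% of Anchor directly, and Elena's stake falls to 39%.
After the transaction, Chidi's side holds 61% of Anchor, not > 75%, so Chidi still does not control Anchor.
No new person acquires control, so the clause is not triggered.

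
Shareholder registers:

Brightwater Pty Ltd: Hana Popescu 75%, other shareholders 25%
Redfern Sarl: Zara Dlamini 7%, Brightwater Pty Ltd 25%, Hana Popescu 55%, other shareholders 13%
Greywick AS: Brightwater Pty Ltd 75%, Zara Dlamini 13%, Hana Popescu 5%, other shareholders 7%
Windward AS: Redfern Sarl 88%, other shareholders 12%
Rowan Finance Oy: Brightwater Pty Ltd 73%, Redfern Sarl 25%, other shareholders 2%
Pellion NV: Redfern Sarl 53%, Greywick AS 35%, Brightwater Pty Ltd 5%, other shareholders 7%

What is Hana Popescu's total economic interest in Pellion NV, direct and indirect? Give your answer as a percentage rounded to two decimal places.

64.28%

Hana reaches Pellion along 5 paths.
Via Brightwater → Redfern: 75% × 25% × 53% = 9.9375%.
Via Redfern: 55% × 53% = 29.15%.
Via Brightwater → Greywick: 75% × 75% × 35% = 19.6875%.
Via Greywick: 5% × 35% = 1.75%.
Via Brightwater: 75% × 5% = 3.75%.
Total: 9.9375% + 29.15% + 19.6875% + 1.75% + 3.75% = 64.275%.
Rounded: 64.28%.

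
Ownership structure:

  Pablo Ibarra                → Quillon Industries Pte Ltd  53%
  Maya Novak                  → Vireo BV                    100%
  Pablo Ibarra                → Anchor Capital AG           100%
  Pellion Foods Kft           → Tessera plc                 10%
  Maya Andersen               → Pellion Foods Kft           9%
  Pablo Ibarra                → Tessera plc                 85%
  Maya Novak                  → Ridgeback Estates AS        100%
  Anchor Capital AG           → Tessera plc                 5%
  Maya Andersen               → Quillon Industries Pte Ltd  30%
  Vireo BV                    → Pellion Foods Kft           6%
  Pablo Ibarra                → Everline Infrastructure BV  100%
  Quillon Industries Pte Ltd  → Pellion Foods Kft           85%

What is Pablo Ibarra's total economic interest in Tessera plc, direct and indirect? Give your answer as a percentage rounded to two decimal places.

Pablo reaches Tessera along 3 paths.
Direct stake: 85% = 85%.
Via Anchor: 100% × 5% = 5%.
Via Quillon → Pellion: 53% × 85% × 10% = 4.505%.
Total: 85% + 5% + 4.505% = 94.505%.
Rounded: 94.51%.

94.51%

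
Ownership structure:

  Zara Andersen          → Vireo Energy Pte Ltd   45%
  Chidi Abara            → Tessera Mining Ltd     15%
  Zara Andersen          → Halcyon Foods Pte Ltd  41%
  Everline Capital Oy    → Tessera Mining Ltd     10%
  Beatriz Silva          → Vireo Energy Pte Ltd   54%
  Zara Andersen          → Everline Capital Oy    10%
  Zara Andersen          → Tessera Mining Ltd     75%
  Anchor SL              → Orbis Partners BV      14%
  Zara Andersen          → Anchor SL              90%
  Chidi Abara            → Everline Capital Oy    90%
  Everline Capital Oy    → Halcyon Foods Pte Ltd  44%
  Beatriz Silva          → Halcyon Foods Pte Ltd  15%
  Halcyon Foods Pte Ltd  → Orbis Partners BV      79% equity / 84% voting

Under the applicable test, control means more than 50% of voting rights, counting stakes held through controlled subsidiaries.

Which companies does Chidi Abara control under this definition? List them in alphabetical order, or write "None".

Everline Capital Oy

Chidi holds 90% of Everline, so Chidi controls Everline.
No other company's threshold is met.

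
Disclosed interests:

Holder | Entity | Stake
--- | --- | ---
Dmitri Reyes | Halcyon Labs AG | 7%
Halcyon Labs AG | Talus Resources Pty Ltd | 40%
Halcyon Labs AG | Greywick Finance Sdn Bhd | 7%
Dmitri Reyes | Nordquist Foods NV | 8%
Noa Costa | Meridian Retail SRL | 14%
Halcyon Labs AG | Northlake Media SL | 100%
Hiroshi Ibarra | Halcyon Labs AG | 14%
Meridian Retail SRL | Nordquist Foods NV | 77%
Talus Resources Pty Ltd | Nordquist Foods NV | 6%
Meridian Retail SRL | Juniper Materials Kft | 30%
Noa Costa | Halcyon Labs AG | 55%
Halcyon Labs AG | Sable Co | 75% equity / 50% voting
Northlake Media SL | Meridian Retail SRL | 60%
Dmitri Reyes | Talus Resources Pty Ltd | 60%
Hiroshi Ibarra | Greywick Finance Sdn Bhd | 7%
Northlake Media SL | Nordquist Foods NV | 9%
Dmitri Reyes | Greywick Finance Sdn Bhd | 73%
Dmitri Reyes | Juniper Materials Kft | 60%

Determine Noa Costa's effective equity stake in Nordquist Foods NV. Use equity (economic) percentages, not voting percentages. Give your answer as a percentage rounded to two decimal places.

Noa reaches Nordquist along 4 paths.
Via Halcyon → Northlake: 55% × 100% × 9% = 4.95%.
Via Meridian: 14% × 77% = 10.78%.
Via Halcyon → Northlake → Meridian: 55% × 100% × 60% × 77% = 25.41%.
Via Halcyon → Talus: 55% × 40% × 6% = 1.32%.
Total: 4.95% + 10.78% + 25.41% + 1.32% = 42.46%.

42.46%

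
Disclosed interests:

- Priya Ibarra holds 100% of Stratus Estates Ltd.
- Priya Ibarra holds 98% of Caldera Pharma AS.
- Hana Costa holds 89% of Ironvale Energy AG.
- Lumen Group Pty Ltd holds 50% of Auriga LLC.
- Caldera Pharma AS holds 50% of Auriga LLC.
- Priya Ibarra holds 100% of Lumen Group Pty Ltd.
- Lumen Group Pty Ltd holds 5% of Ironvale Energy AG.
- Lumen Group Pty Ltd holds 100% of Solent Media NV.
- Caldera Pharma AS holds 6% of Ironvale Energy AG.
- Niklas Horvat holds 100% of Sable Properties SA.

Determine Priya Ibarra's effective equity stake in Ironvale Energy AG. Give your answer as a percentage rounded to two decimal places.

10.88%

Priya reaches Ironvale along 2 paths.
Via Caldera: 98% × 6% = 5.88%.
Via Lumen: 100% × 5% = 5%.
Total: 5.88% + 5% = 10.88%.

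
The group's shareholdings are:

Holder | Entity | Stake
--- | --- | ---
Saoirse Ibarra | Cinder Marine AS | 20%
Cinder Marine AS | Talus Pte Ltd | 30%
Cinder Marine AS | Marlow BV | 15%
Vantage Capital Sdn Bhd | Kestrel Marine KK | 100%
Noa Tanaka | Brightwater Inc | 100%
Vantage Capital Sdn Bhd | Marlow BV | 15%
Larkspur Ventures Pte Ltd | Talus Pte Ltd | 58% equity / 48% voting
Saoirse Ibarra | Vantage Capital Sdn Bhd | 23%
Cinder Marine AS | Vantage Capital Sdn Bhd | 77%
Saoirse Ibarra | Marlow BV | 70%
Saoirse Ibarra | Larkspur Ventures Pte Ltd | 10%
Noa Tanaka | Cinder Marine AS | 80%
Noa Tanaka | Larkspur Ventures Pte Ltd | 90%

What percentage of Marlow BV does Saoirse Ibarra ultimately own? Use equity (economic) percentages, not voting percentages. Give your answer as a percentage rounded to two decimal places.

Saoirse reaches Marlow along 4 paths.
Via Cinder: 20% × 15% = 3%.
Via Cinder → Vantage: 20% × 77% × 15% = 2.31%.
Via Vantage: 23% × 15% = 3.45%.
Direct stake: 70% = 70%.
Total: 3% + 2.31% + 3.45% + 70% = 78.76%.

78.76%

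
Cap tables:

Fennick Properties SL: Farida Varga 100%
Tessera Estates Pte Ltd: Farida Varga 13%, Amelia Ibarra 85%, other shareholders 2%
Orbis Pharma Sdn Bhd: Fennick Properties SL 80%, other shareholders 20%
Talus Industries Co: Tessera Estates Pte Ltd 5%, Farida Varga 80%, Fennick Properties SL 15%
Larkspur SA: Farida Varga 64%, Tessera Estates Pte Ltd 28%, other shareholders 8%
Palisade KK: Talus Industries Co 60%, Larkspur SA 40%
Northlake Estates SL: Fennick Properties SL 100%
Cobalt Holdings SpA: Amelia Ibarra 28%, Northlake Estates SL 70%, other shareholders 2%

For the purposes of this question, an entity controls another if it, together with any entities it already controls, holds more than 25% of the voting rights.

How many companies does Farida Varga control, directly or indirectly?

7

Farida holds 100% of Fennick, so Farida controls Fennick.
Fennick holds 80% of Orbis, so Farida controls Orbis.
Farida and Fennick together hold 80% + 15% = 95% of Talus, so Farida controls Talus.
Farida holds 64% of Larkspur, so Farida controls Larkspur.
Talus and Larkspur together hold 60% + 40% = 100% of Palisade, so Farida controls Palisade.
Fennick holds 100% of Northlake, so Farida controls Northlake.
Northlake holds 70% of Cobalt, so Farida controls Cobalt.
No other company's threshold is met.
Farida controls 7 companies.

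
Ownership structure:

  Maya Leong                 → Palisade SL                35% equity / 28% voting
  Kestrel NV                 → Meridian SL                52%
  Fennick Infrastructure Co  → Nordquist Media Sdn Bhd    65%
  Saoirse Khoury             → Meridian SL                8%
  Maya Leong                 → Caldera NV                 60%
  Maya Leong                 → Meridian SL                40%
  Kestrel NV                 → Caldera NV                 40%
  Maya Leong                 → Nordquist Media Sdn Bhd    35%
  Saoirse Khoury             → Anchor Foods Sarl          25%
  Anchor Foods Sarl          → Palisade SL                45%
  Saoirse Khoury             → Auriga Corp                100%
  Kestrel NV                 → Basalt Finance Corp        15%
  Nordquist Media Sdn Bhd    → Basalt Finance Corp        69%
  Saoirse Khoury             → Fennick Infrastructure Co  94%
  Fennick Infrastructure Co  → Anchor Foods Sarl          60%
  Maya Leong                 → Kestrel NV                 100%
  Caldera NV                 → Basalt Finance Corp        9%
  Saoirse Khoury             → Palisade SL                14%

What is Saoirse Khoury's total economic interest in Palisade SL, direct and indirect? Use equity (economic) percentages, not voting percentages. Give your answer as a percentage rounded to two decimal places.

50.63%

Saoirse reaches Palisade along 3 paths.
Direct stake: 14% = 14%.
Via Fennick → Anchor: 94% × 60% × 45% = 25.38%.
Via Anchor: 25% × 45% = 11.25%.
Total: 14% + 25.38% + 11.25% = 50.63%.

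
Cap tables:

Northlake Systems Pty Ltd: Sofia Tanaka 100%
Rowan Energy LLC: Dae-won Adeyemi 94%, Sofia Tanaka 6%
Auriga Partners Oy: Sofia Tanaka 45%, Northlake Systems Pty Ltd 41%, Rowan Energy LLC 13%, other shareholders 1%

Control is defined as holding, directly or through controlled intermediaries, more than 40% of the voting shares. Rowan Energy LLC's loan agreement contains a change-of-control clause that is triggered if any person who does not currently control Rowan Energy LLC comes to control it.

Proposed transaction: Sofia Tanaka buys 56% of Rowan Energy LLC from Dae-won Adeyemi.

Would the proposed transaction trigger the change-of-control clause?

The purchase adds only to Sofia's holdings (Dae-won's stake shrinks), so Sofia is the only person who could newly come to control Rowan.
Sofia holds 100% of Northlake, so Sofia controls Northlake.
Sofia and Northlake together hold 45% + 41% = 86% of Auriga, so Sofia controls Auriga.
In Rowan, Sofia's side holds only 6%, not > 40%.
So before the transaction, Sofia does not control Rowan.
After the purchase, Sofia's direct stake in Rowan rises to 6% + 56% = 62%, and Dae-won's stake falls to 38%.
Sofia holds 62% of Rowan, so Sofia controls Rowan.
Sofia did not control Rowan before and does after, so the clause is triggered.

Yes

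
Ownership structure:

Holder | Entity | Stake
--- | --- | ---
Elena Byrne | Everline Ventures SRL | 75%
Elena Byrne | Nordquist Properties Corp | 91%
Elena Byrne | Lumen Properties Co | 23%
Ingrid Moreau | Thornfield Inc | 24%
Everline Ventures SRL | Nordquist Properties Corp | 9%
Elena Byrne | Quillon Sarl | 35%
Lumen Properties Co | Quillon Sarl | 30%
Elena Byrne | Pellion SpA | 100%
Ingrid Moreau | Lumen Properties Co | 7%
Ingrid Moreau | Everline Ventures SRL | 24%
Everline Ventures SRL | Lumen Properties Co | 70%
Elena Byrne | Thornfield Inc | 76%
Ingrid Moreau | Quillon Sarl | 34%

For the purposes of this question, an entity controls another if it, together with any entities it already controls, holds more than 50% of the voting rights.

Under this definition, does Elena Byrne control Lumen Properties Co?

Elena holds 75% of Everline, so Elena controls Everline.
Elena and Everline together hold 23% + 70% = 93% of Lumen, so Elena controls Lumen.

Yes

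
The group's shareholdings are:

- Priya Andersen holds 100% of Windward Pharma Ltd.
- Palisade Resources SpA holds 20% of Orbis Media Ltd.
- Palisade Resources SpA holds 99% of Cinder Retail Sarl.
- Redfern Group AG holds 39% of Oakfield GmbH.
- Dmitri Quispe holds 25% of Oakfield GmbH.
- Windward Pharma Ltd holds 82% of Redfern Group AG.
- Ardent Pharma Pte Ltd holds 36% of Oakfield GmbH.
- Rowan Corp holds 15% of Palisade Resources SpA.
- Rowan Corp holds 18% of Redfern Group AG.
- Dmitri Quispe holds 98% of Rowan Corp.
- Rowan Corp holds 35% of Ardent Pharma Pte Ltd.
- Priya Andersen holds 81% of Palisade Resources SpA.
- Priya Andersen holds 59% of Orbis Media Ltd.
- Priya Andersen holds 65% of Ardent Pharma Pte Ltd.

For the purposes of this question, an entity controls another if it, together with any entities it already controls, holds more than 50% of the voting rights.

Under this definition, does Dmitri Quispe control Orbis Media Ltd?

No

Dmitri holds 98% of Rowan, so Dmitri controls Rowan.
Neither Dmitri nor any entity Dmitri controls holds any voting interest in Orbis.
So Dmitri does not control Orbis.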